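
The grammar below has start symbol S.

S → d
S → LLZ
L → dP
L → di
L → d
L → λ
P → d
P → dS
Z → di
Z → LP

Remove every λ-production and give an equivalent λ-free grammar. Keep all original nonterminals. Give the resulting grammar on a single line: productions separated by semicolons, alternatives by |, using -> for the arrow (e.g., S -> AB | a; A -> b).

Nullable set: {L}.
S -> LLZ: L, L nullable, giving LLZ | LZ | Z.
Drop L -> λ.
Z -> LP: L nullable, giving LP | P.
Unchanged (no nullable symbols): S -> d; L -> d; L -> dP; L -> di; P -> d; P -> dS; Z -> di.

S -> Z | d | LZ | LLZ; L -> d | dP | di; P -> d | dS; Z -> P | LP | di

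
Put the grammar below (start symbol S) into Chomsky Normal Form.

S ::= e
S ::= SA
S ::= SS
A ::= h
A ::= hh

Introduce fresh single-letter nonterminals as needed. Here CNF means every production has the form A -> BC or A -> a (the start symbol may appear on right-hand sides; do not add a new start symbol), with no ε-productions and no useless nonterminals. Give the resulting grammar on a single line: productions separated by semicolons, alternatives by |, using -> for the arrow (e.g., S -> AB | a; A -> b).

S -> e | SA | SS; A -> h | BB; B -> h

No ε-productions.
No unit productions to eliminate.
TERM: introduce B -> h and substitute in every rule of length ≥2.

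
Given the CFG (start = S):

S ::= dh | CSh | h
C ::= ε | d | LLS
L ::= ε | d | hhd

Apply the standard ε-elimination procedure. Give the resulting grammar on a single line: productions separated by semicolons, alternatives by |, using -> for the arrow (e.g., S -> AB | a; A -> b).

Nullable set: {C, L}.
S -> CSh: C nullable, giving CSh | Sh.
Drop C -> ε.
C -> LLS: L, L nullable, giving LLS | LS | S.
Drop L -> ε.
Unchanged (no nullable symbols): S -> dh; S -> h; C -> d; L -> d; L -> hhd.

S -> h | Sh | dh | CSh; C -> S | d | LS | LLS; L -> d | hhd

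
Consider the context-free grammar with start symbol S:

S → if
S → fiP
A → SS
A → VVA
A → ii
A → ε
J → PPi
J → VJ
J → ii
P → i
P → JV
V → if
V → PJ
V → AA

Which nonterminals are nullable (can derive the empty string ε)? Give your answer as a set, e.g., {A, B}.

{A, V}

Directly nullable (have an ε-rule): {A}.
V is nullable via V -> AA (every symbol on the right is already known nullable).
Not nullable: J, P, S — each has a terminal in every rule's right-hand side or depends on a non-nullable symbol.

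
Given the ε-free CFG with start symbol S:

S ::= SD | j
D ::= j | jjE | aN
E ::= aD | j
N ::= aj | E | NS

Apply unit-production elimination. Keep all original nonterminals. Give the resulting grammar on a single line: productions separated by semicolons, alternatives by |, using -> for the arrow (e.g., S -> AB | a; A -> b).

Unit productions: N->E.
Unit pairs (A ⇒* B via units): (N,E).
S: inherits non-unit rules of {S} → SD | j.
D: inherits non-unit rules of {D} → aN | j | jjE.
E: inherits non-unit rules of {E} → aD | j.
N: inherits non-unit rules of {E, N} → NS | aD | aj | j.

S -> j | SD; D -> j | aN | jjE; E -> j | aD; N -> j | NS | aD | aj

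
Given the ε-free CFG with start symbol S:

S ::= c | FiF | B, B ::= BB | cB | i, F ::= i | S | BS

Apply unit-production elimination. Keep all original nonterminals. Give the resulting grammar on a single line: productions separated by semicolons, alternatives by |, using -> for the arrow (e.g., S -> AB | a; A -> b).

S -> c | i | BB | cB | FiF; B -> i | BB | cB; F -> c | i | BB | BS | cB | FiF

Unit productions: F->S, S->B.
Unit pairs (A ⇒* B via units): (F,B), (F,S), (S,B).
S: inherits non-unit rules of {B, S} → BB | FiF | c | cB | i.
B: inherits non-unit rules of {B} → BB | cB | i.
F: inherits non-unit rules of {B, F, S} → BB | BS | FiF | c | cB | i.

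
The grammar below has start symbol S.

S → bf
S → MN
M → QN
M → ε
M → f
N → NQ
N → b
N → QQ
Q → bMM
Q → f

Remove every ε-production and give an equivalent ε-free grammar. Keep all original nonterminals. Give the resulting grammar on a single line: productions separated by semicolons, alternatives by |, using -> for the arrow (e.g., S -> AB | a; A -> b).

S -> N | MN | bf; M -> f | QN; N -> b | NQ | QQ; Q -> b | f | bM | bMM

Nullable set: {M}.
S -> MN: M nullable, giving MN | N.
Drop M -> ε.
Q -> bMM: M, M nullable, giving b | bM | bMM.
Unchanged (no nullable symbols): S -> bf; M -> QN; M -> f; N -> NQ; N -> QQ; N -> b; Q -> f.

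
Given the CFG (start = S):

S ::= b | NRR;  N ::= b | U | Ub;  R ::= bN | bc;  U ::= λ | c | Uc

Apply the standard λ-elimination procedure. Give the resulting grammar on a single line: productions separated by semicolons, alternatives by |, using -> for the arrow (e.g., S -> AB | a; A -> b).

Nullable set: {N, U}.
S -> NRR: N nullable, giving NRR | RR.
N -> U: U nullable, giving U.
N -> Ub: U nullable, giving Ub | b.
R -> bN: N nullable, giving b | bN.
Drop U -> λ.
U -> Uc: U nullable, giving Uc | c.
Unchanged (no nullable symbols): S -> b; N -> b; R -> bc; U -> c.

S -> b | RR | NRR; N -> U | b | Ub; R -> b | bN | bc; U -> c | Uc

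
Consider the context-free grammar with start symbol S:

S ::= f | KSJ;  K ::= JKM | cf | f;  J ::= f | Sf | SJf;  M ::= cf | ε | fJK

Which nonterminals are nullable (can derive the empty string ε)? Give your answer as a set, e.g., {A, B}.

{M}

Directly nullable (have an ε-rule): {M}.
Not nullable: J, K, S — each has a terminal in every rule's right-hand side or depends on a non-nullable symbol.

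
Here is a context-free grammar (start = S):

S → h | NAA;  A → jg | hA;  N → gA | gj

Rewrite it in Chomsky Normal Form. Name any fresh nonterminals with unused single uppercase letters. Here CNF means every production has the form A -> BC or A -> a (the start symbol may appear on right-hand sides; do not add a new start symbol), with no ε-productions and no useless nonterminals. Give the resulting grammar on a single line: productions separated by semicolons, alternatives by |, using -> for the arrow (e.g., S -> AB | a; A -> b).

S -> h | NE; A -> BA | CD; B -> h; C -> j; D -> g; E -> AA; N -> DA | DC

No ε-productions.
No unit productions to eliminate.
TERM: introduce D -> g, B -> h, C -> j and substitute in every rule of length ≥2.
BIN: S -> NAA becomes S -> NE, E -> AA.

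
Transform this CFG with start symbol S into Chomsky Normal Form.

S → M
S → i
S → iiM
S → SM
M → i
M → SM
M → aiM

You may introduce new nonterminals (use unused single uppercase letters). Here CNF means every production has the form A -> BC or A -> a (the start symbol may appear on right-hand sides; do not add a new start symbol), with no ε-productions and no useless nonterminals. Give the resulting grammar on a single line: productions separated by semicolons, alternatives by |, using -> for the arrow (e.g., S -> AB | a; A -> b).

S -> i | AD | BE | SM; A -> a; B -> i; C -> BM; D -> BM; E -> BM; M -> i | AC | SM

No ε-productions.
After unit-elimination: S -> i | SM | aiM | iiM; M -> i | SM | aiM.
TERM: introduce A -> a, B -> i and substitute in every rule of length ≥2.
BIN: M -> ABM becomes M -> AC, C -> BM; S -> ABM becomes S -> AD, D -> BM; S -> BBM becomes S -> BE, E -> BM.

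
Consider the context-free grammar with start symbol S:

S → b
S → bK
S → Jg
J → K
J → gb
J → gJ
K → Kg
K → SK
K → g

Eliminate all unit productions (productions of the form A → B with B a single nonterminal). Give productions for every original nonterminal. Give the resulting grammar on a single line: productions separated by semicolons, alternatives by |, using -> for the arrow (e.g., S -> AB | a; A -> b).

S -> b | Jg | bK; J -> g | Kg | SK | gJ | gb; K -> g | Kg | SK

Unit productions: J->K.
Unit pairs (A ⇒* B via units): (J,K).
S: inherits non-unit rules of {S} → Jg | b | bK.
J: inherits non-unit rules of {J, K} → Kg | SK | g | gJ | gb.
K: inherits non-unit rules of {K} → Kg | SK | g.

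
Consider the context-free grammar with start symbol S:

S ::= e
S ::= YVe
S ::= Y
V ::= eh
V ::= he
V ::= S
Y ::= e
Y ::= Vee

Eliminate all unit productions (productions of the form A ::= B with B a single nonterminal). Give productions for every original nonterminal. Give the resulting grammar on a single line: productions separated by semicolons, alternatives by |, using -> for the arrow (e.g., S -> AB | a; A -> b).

Unit productions: S->Y, V->S.
Unit pairs (A ⇒* B via units): (S,Y), (V,S), (V,Y).
S: inherits non-unit rules of {S, Y} → Vee | YVe | e.
V: inherits non-unit rules of {S, V, Y} → Vee | YVe | e | eh | he.
Y: inherits non-unit rules of {Y} → Vee | e.

S -> e | Vee | YVe; V -> e | eh | he | Vee | YVe; Y -> e | Vee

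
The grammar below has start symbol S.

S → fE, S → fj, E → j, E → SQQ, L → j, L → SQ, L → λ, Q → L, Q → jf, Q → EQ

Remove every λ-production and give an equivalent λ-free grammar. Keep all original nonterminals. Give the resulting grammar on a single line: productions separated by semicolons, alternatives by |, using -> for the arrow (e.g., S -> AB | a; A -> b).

Nullable set: {L, Q}.
E -> SQQ: Q, Q nullable, giving S | SQ | SQQ.
Drop L -> λ.
L -> SQ: Q nullable, giving S | SQ.
Q -> EQ: Q nullable, giving E | EQ.
Q -> L: L nullable, giving L.
Unchanged (no nullable symbols): S -> fE; S -> fj; E -> j; L -> j; Q -> jf.

S -> fE | fj; E -> S | j | SQ | SQQ; L -> S | j | SQ; Q -> E | L | EQ | jf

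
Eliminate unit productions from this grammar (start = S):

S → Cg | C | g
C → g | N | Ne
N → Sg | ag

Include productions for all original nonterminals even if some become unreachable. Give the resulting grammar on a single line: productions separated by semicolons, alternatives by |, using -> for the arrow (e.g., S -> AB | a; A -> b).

Unit productions: C->N, S->C.
Unit pairs (A ⇒* B via units): (C,N), (S,C), (S,N).
S: inherits non-unit rules of {C, N, S} → Cg | Ne | Sg | ag | g.
C: inherits non-unit rules of {C, N} → Ne | Sg | ag | g.
N: inherits non-unit rules of {N} → Sg | ag.

S -> g | Cg | Ne | Sg | ag; C -> g | Ne | Sg | ag; N -> Sg | ag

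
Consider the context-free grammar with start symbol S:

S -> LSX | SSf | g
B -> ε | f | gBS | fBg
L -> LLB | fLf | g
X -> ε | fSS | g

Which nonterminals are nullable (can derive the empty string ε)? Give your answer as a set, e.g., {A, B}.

Directly nullable (have an ε-rule): {B, X}.
Not nullable: L, S — each has a terminal in every rule's right-hand side or depends on a non-nullable symbol.

{B, X}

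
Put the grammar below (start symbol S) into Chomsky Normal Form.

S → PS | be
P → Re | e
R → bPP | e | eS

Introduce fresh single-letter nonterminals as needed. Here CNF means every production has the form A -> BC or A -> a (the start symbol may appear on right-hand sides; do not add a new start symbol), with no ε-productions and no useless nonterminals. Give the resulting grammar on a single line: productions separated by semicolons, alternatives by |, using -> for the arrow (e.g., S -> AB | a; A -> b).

S -> BA | PS; A -> e; B -> b; C -> PP; P -> e | RA; R -> e | AS | BC

No ε-productions.
No unit productions to eliminate.
TERM: introduce B -> b, A -> e and substitute in every rule of length ≥2.
BIN: R -> BPP becomes R -> BC, C -> PP.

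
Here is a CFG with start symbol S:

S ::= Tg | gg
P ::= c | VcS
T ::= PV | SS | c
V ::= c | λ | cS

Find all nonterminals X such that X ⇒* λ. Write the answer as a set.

Directly nullable (have an ε-rule): {V}.
Not nullable: P, S, T — each has a terminal in every rule's right-hand side or depends on a non-nullable symbol.

{V}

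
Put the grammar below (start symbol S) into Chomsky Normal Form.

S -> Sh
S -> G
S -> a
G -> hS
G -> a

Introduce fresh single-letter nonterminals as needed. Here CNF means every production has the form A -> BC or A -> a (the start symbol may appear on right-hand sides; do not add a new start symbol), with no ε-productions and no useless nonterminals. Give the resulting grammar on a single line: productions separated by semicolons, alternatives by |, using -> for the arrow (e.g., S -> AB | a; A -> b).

S -> a | AS | SA; A -> h

No ε-productions.
After unit-elimination: S -> a | Sh | hS; G -> a | hS.
TERM: introduce A -> h and substitute in every rule of length ≥2.
Drop unreachable/unproductive: G.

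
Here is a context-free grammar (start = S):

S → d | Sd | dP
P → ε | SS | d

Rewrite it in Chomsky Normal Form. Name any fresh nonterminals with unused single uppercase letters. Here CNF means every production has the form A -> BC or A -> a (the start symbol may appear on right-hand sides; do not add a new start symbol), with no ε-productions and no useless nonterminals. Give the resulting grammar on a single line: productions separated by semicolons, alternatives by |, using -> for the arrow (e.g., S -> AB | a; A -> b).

S -> d | AP | SA; A -> d; P -> d | SS

Nullable: {P}; after ε-elimination: S -> d | Sd | dP; P -> d | SS.
No unit productions to eliminate.
TERM: introduce A -> d and substitute in every rule of length ≥2.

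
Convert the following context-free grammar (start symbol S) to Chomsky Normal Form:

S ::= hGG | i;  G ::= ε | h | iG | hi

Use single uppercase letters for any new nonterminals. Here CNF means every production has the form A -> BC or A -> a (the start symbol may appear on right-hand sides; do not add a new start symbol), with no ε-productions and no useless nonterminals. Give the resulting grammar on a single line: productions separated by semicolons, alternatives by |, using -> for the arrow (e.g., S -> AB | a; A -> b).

S -> h | i | AC | AG; A -> h; B -> i; C -> GG; G -> h | i | AB | BG

Nullable: {G}; after ε-elimination: S -> h | i | hG | hGG; G -> h | i | hi | iG.
No unit productions to eliminate.
TERM: introduce A -> h, B -> i and substitute in every rule of length ≥2.
BIN: S -> AGG becomes S -> AC, C -> GG.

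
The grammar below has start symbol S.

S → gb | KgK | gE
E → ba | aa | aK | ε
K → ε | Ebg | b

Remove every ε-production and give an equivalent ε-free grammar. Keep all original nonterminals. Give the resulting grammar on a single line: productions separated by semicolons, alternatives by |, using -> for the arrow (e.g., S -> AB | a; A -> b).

Nullable set: {E, K}.
S -> KgK: K, K nullable, giving Kg | KgK | g | gK.
S -> gE: E nullable, giving g | gE.
Drop E -> ε.
E -> aK: K nullable, giving a | aK.
Drop K -> ε.
K -> Ebg: E nullable, giving Ebg | bg.
Unchanged (no nullable symbols): S -> gb; E -> aa; E -> ba; K -> b.

S -> g | Kg | gE | gK | gb | KgK; E -> a | aK | aa | ba; K -> b | bg | Ebg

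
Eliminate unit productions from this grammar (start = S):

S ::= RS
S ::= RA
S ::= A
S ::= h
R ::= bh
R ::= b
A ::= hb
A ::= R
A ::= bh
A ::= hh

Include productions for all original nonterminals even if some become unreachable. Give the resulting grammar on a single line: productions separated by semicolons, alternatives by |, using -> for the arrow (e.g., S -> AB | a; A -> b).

Unit productions: A->R, S->A.
Unit pairs (A ⇒* B via units): (A,R), (S,A), (S,R).
S: inherits non-unit rules of {A, R, S} → RA | RS | b | bh | h | hb | hh.
A: inherits non-unit rules of {A, R} → b | bh | hb | hh.
R: inherits non-unit rules of {R} → b | bh.

S -> b | h | RA | RS | bh | hb | hh; A -> b | bh | hb | hh; R -> b | bh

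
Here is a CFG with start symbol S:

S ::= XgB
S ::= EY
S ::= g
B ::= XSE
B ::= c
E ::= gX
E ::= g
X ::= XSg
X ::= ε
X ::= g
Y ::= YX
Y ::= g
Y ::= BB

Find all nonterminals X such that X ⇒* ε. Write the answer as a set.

Directly nullable (have an ε-rule): {X}.
Not nullable: B, E, S, Y — each has a terminal in every rule's right-hand side or depends on a non-nullable symbol.

{X}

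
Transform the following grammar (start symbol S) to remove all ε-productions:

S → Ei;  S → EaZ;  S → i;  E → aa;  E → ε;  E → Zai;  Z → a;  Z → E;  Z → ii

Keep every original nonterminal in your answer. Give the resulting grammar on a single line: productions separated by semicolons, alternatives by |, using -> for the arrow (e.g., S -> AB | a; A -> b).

S -> a | i | Ea | Ei | aZ | EaZ; E -> aa | ai | Zai; Z -> E | a | ii

Nullable set: {E, Z}.
S -> EaZ: E, Z nullable, giving Ea | EaZ | a | aZ.
S -> Ei: E nullable, giving Ei | i.
Drop E -> ε.
E -> Zai: Z nullable, giving Zai | ai.
Z -> E: E nullable, giving E.
Unchanged (no nullable symbols): S -> i; E -> aa; Z -> a; Z -> ii.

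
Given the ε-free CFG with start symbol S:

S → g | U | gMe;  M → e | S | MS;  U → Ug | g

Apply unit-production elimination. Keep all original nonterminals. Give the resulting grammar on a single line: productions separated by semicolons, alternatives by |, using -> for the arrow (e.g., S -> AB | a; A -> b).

S -> g | Ug | gMe; M -> e | g | MS | Ug | gMe; U -> g | Ug

Unit productions: M->S, S->U.
Unit pairs (A ⇒* B via units): (M,S), (M,U), (S,U).
S: inherits non-unit rules of {S, U} → Ug | g | gMe.
M: inherits non-unit rules of {M, S, U} → MS | Ug | e | g | gMe.
U: inherits non-unit rules of {U} → Ug | g.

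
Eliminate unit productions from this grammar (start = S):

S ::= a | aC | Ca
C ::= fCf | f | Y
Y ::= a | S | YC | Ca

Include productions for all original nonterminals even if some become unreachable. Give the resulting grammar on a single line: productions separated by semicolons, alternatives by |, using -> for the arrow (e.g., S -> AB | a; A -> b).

Unit productions: C->Y, Y->S.
Unit pairs (A ⇒* B via units): (C,S), (C,Y), (Y,S).
S: inherits non-unit rules of {S} → Ca | a | aC.
C: inherits non-unit rules of {C, S, Y} → Ca | YC | a | aC | f | fCf.
Y: inherits non-unit rules of {S, Y} → Ca | YC | a | aC.

S -> a | Ca | aC; C -> a | f | Ca | YC | aC | fCf; Y -> a | Ca | YC | aC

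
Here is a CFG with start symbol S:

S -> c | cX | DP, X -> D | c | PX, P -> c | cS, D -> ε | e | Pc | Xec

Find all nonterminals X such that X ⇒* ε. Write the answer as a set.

Directly nullable (have an ε-rule): {D}.
X is nullable via X -> D (every symbol on the right is already known nullable).
Not nullable: P, S — each has a terminal in every rule's right-hand side or depends on a non-nullable symbol.

{D, X}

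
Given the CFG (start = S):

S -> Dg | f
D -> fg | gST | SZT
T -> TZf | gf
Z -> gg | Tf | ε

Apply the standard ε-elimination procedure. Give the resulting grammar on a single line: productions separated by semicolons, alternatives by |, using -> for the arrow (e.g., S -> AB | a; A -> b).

Nullable set: {Z}.
D -> SZT: Z nullable, giving ST | SZT.
T -> TZf: Z nullable, giving TZf | Tf.
Drop Z -> ε.
Unchanged (no nullable symbols): S -> Dg; S -> f; D -> fg; D -> gST; T -> gf; Z -> Tf; Z -> gg.

S -> f | Dg; D -> ST | fg | SZT | gST; T -> Tf | gf | TZf; Z -> Tf | gg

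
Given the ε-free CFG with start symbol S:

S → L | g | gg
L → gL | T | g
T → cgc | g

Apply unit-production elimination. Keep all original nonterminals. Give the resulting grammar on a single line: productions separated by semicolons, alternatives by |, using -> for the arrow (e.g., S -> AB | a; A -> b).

Unit productions: L->T, S->L.
Unit pairs (A ⇒* B via units): (L,T), (S,L), (S,T).
S: inherits non-unit rules of {L, S, T} → cgc | g | gL | gg.
L: inherits non-unit rules of {L, T} → cgc | g | gL.
T: inherits non-unit rules of {T} → cgc | g.

S -> g | gL | gg | cgc; L -> g | gL | cgc; T -> g | cgc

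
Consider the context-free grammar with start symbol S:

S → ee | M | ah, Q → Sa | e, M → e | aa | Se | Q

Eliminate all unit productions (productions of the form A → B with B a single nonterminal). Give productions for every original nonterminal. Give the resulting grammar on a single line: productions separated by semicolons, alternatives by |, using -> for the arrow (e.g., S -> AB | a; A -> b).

Unit productions: M->Q, S->M.
Unit pairs (A ⇒* B via units): (M,Q), (S,M), (S,Q).
S: inherits non-unit rules of {M, Q, S} → Sa | Se | aa | ah | e | ee.
M: inherits non-unit rules of {M, Q} → Sa | Se | aa | e.
Q: inherits non-unit rules of {Q} → Sa | e.

S -> e | Sa | Se | aa | ah | ee; M -> e | Sa | Se | aa; Q -> e | Sa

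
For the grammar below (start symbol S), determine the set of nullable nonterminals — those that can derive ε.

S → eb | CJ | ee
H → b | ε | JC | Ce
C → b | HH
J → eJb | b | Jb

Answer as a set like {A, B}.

{C, H}

Directly nullable (have an ε-rule): {H}.
C is nullable via C -> HH (every symbol on the right is already known nullable).
Not nullable: J, S — each has a terminal in every rule's right-hand side or depends on a non-nullable symbol.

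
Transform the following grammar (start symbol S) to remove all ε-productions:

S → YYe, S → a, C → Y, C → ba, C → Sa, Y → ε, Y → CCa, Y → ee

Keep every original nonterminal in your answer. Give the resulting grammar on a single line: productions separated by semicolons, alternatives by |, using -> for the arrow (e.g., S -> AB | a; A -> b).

Nullable set: {C, Y}.
S -> YYe: Y, Y nullable, giving YYe | Ye | e.
C -> Y: Y nullable, giving Y.
Drop Y -> ε.
Y -> CCa: C, C nullable, giving CCa | Ca | a.
Unchanged (no nullable symbols): S -> a; C -> Sa; C -> ba; Y -> ee.

S -> a | e | Ye | YYe; C -> Y | Sa | ba; Y -> a | Ca | ee | CCa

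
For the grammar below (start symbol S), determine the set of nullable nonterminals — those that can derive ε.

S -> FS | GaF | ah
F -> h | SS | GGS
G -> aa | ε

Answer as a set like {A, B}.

{G}

Directly nullable (have an ε-rule): {G}.
Not nullable: F, S — each has a terminal in every rule's right-hand side or depends on a non-nullable symbol.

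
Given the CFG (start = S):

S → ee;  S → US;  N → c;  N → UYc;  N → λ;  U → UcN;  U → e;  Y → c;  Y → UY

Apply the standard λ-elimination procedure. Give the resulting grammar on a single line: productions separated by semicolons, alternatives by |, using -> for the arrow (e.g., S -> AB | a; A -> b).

S -> US | ee; N -> c | UYc; U -> e | Uc | UcN; Y -> c | UY

Nullable set: {N}.
Drop N -> λ.
U -> UcN: N nullable, giving Uc | UcN.
Unchanged (no nullable symbols): S -> US; S -> ee; N -> UYc; N -> c; U -> e; Y -> UY; Y -> c.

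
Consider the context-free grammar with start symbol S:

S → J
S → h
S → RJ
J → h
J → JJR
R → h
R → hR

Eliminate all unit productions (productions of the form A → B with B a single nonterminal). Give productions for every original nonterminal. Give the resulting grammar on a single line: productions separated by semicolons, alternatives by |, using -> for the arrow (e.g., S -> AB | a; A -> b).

Unit productions: S->J.
Unit pairs (A ⇒* B via units): (S,J).
S: inherits non-unit rules of {J, S} → JJR | RJ | h.
J: inherits non-unit rules of {J} → JJR | h.
R: inherits non-unit rules of {R} → h | hR.

S -> h | RJ | JJR; J -> h | JJR; R -> h | hR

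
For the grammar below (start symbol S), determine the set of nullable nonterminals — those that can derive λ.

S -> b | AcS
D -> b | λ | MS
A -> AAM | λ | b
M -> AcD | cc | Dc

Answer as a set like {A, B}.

Directly nullable (have an ε-rule): {A, D}.
Not nullable: M, S — each has a terminal in every rule's right-hand side or depends on a non-nullable symbol.

{A, D}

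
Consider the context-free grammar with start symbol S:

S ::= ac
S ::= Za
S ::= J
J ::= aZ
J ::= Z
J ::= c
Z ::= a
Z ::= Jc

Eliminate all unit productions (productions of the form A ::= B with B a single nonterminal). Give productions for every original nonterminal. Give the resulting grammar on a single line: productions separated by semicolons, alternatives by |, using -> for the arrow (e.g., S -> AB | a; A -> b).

Unit productions: J->Z, S->J.
Unit pairs (A ⇒* B via units): (J,Z), (S,J), (S,Z).
S: inherits non-unit rules of {J, S, Z} → Jc | Za | a | aZ | ac | c.
J: inherits non-unit rules of {J, Z} → Jc | a | aZ | c.
Z: inherits non-unit rules of {Z} → Jc | a.

S -> a | c | Jc | Za | aZ | ac; J -> a | c | Jc | aZ; Z -> a | Jc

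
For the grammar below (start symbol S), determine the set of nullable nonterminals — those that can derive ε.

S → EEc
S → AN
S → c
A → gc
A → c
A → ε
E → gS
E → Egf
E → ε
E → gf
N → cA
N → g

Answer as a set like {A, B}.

{A, E}

Directly nullable (have an ε-rule): {A, E}.
Not nullable: N, S — each has a terminal in every rule's right-hand side or depends on a non-nullable symbol.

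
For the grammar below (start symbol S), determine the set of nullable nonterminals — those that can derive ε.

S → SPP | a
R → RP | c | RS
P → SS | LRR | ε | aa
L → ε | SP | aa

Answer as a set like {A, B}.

Directly nullable (have an ε-rule): {L, P}.
Not nullable: R, S — each has a terminal in every rule's right-hand side or depends on a non-nullable symbol.

{L, P}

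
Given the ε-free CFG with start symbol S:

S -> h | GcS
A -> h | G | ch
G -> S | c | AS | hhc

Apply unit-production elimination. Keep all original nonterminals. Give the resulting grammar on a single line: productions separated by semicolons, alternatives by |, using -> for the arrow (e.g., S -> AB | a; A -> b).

Unit productions: A->G, G->S.
Unit pairs (A ⇒* B via units): (A,G), (A,S), (G,S).
S: inherits non-unit rules of {S} → GcS | h.
A: inherits non-unit rules of {A, G, S} → AS | GcS | c | ch | h | hhc.
G: inherits non-unit rules of {G, S} → AS | GcS | c | h | hhc.

S -> h | GcS; A -> c | h | AS | ch | GcS | hhc; G -> c | h | AS | GcS | hhc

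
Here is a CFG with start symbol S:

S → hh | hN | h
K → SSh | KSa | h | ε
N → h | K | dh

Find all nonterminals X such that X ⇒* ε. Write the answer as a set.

Directly nullable (have an ε-rule): {K}.
N is nullable via N -> K (every symbol on the right is already known nullable).
Not nullable: S — each has a terminal in every rule's right-hand side or depends on a non-nullable symbol.

{K, N}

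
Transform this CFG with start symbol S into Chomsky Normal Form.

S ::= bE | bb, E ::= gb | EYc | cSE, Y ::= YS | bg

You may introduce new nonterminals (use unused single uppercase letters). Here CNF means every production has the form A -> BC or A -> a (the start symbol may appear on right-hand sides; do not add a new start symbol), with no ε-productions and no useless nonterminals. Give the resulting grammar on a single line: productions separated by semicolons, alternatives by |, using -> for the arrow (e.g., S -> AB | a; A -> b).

No ε-productions.
No unit productions to eliminate.
TERM: introduce C -> b, A -> c, B -> g and substitute in every rule of length ≥2.
BIN: E -> ASE becomes E -> AD, D -> SE; E -> EYA becomes E -> EF, F -> YA.

S -> CC | CE; A -> c; B -> g; C -> b; D -> SE; E -> AD | BC | EF; F -> YA; Y -> CB | YS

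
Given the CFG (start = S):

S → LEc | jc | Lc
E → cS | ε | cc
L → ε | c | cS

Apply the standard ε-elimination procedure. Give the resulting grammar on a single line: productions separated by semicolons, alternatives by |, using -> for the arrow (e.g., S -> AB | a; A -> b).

S -> c | Ec | Lc | jc | LEc; E -> cS | cc; L -> c | cS

Nullable set: {E, L}.
S -> LEc: L, E nullable, giving Ec | LEc | Lc | c.
S -> Lc: L nullable, giving Lc | c.
Drop E -> ε.
Drop L -> ε.
Unchanged (no nullable symbols): S -> jc; E -> cS; E -> cc; L -> c; L -> cS.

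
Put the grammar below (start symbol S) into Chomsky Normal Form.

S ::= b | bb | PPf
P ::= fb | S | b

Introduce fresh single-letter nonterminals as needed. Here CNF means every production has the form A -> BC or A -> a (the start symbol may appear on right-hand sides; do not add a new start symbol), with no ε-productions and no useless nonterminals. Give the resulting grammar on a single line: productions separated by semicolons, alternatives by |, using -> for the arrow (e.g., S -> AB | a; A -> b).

S -> b | BB | PD; A -> f; B -> b; C -> PA; D -> PA; P -> b | AB | BB | PC

No ε-productions.
After unit-elimination: S -> b | bb | PPf; P -> b | bb | fb | PPf.
TERM: introduce B -> b, A -> f and substitute in every rule of length ≥2.
BIN: P -> PPA becomes P -> PC, C -> PA; S -> PPA becomes S -> PD, D -> PA.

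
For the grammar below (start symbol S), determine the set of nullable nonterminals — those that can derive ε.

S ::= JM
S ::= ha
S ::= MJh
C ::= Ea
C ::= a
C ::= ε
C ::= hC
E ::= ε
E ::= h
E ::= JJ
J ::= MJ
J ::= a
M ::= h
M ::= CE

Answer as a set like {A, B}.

Directly nullable (have an ε-rule): {C, E}.
M is nullable via M -> CE (every symbol on the right is already known nullable).
Not nullable: J, S — each has a terminal in every rule's right-hand side or depends on a non-nullable symbol.

{C, E, M}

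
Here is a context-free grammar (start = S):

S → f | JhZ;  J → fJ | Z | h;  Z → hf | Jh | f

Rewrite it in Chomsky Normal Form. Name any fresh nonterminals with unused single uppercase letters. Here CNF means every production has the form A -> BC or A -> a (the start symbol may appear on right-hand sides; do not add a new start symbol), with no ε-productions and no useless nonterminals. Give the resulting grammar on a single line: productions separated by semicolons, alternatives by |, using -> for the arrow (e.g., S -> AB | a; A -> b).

S -> f | JC; A -> h; B -> f; C -> AZ; J -> f | h | AB | BJ | JA; Z -> f | AB | JA

No ε-productions.
After unit-elimination: S -> f | JhZ; J -> f | h | Jh | fJ | hf; Z -> f | Jh | hf.
TERM: introduce B -> f, A -> h and substitute in every rule of length ≥2.
BIN: S -> JAZ becomes S -> JC, C -> AZ.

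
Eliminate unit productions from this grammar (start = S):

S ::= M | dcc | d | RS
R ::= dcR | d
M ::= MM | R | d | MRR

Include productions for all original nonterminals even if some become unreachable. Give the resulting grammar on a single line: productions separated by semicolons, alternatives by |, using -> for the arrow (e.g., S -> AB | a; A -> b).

S -> d | MM | RS | MRR | dcR | dcc; M -> d | MM | MRR | dcR; R -> d | dcR

Unit productions: M->R, S->M.
Unit pairs (A ⇒* B via units): (M,R), (S,M), (S,R).
S: inherits non-unit rules of {M, R, S} → MM | MRR | RS | d | dcR | dcc.
M: inherits non-unit rules of {M, R} → MM | MRR | d | dcR.
R: inherits non-unit rules of {R} → d | dcR.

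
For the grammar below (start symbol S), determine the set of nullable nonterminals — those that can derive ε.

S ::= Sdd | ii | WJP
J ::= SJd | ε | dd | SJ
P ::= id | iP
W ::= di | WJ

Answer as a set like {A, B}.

Directly nullable (have an ε-rule): {J}.
Not nullable: P, S, W — each has a terminal in every rule's right-hand side or depends on a non-nullable symbol.

{J}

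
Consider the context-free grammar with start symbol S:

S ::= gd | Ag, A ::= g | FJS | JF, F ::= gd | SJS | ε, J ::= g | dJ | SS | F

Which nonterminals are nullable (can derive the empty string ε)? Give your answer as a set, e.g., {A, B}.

{A, F, J}

Directly nullable (have an ε-rule): {F}.
J is nullable via J -> F (every symbol on the right is already known nullable).
A is nullable via A -> JF (every symbol on the right is already known nullable).
Not nullable: S — each has a terminal in every rule's right-hand side or depends on a non-nullable symbol.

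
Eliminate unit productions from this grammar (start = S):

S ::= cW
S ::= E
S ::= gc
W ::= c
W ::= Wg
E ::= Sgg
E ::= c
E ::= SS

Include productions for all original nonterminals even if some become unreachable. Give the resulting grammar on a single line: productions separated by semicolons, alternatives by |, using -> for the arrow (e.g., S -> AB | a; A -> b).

S -> c | SS | cW | gc | Sgg; E -> c | SS | Sgg; W -> c | Wg

Unit productions: S->E.
Unit pairs (A ⇒* B via units): (S,E).
S: inherits non-unit rules of {E, S} → SS | Sgg | c | cW | gc.
E: inherits non-unit rules of {E} → SS | Sgg | c.
W: inherits non-unit rules of {W} → Wg | c.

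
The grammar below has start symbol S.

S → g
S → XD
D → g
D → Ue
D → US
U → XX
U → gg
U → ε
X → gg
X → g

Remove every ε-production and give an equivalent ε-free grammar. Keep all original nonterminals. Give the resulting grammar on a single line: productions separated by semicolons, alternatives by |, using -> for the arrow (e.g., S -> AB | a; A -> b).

S -> g | XD; D -> S | e | g | US | Ue; U -> XX | gg; X -> g | gg

Nullable set: {U}.
D -> US: U nullable, giving S | US.
D -> Ue: U nullable, giving Ue | e.
Drop U -> ε.
Unchanged (no nullable symbols): S -> XD; S -> g; D -> g; U -> XX; U -> gg; X -> g; X -> gg.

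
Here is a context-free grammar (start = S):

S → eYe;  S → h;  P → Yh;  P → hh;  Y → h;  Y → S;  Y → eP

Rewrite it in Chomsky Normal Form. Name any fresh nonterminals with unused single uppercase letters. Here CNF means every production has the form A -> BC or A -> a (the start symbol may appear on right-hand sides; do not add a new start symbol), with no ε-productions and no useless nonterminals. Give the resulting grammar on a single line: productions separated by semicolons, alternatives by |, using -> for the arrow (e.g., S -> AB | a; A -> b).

S -> h | BC; A -> h; B -> e; C -> YB; D -> YB; P -> AA | YA; Y -> h | BD | BP

No ε-productions.
After unit-elimination: S -> h | eYe; P -> Yh | hh; Y -> h | eP | eYe.
TERM: introduce B -> e, A -> h and substitute in every rule of length ≥2.
BIN: S -> BYB becomes S -> BC, C -> YB; Y -> BYB becomes Y -> BD, D -> YB.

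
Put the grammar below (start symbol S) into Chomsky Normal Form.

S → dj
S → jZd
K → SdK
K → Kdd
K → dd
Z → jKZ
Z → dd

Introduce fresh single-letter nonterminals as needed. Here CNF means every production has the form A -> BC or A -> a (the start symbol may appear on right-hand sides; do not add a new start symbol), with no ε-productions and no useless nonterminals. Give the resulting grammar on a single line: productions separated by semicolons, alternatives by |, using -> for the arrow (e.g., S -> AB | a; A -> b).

S -> AB | BE; A -> d; B -> j; C -> AA; D -> AK; E -> ZA; F -> KZ; K -> AA | KC | SD; Z -> AA | BF

No ε-productions.
No unit productions to eliminate.
TERM: introduce A -> d, B -> j and substitute in every rule of length ≥2.
BIN: K -> KAA becomes K -> KC, C -> AA; K -> SAK becomes K -> SD, D -> AK; S -> BZA becomes S -> BE, E -> ZA; Z -> BKZ becomes Z -> BF, F -> KZ.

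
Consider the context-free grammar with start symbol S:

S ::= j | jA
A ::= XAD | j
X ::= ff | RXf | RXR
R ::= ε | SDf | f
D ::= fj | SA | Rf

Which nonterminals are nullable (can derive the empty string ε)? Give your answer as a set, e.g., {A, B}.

{R}

Directly nullable (have an ε-rule): {R}.
Not nullable: A, D, S, X — each has a terminal in every rule's right-hand side or depends on a non-nullable symbol.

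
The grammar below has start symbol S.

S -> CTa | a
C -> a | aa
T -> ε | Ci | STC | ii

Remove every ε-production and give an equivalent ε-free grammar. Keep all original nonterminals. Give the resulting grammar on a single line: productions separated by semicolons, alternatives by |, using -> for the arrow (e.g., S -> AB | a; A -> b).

S -> a | Ca | CTa; C -> a | aa; T -> Ci | SC | ii | STC

Nullable set: {T}.
S -> CTa: T nullable, giving CTa | Ca.
Drop T -> ε.
T -> STC: T nullable, giving SC | STC.
Unchanged (no nullable symbols): S -> a; C -> a; C -> aa; T -> Ci; T -> ii.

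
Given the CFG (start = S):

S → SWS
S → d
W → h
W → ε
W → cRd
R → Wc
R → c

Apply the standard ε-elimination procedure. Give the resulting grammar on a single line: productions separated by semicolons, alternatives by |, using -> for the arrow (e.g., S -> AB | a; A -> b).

S -> d | SS | SWS; R -> c | Wc; W -> h | cRd

Nullable set: {W}.
S -> SWS: W nullable, giving SS | SWS.
R -> Wc: W nullable, giving Wc | c.
Drop W -> ε.
Unchanged (no nullable symbols): S -> d; R -> c; W -> cRd; W -> h.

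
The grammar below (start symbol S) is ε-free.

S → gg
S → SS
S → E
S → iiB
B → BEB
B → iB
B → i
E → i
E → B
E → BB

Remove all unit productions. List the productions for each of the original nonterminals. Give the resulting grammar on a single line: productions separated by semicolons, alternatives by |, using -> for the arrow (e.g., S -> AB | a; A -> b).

Unit productions: E->B, S->E.
Unit pairs (A ⇒* B via units): (E,B), (S,B), (S,E).
S: inherits non-unit rules of {B, E, S} → BB | BEB | SS | gg | i | iB | iiB.
B: inherits non-unit rules of {B} → BEB | i | iB.
E: inherits non-unit rules of {B, E} → BB | BEB | i | iB.

S -> i | BB | SS | gg | iB | BEB | iiB; B -> i | iB | BEB; E -> i | BB | iB | BEB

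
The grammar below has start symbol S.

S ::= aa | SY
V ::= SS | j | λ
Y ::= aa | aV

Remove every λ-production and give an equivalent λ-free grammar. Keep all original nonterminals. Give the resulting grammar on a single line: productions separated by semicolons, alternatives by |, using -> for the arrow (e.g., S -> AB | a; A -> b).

S -> SY | aa; V -> j | SS; Y -> a | aV | aa

Nullable set: {V}.
Drop V -> λ.
Y -> aV: V nullable, giving a | aV.
Unchanged (no nullable symbols): S -> SY; S -> aa; V -> SS; V -> j; Y -> aa.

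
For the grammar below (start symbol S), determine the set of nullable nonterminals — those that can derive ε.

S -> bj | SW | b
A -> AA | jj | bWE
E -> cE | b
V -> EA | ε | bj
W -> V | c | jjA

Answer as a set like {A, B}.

Directly nullable (have an ε-rule): {V}.
W is nullable via W -> V (every symbol on the right is already known nullable).
Not nullable: A, E, S — each has a terminal in every rule's right-hand side or depends on a non-nullable symbol.

{V, W}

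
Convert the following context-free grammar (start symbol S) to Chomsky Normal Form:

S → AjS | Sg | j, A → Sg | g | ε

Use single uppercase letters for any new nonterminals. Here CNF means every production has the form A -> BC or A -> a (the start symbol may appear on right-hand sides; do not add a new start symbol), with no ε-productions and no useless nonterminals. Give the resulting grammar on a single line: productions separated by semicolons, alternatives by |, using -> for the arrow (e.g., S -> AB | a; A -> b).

Nullable: {A}; after ε-elimination: S -> j | Sg | jS | AjS; A -> g | Sg.
No unit productions to eliminate.
TERM: introduce B -> g, C -> j and substitute in every rule of length ≥2.
BIN: S -> ACS becomes S -> AD, D -> CS.

S -> j | AD | CS | SB; A -> g | SB; B -> g; C -> j; D -> CS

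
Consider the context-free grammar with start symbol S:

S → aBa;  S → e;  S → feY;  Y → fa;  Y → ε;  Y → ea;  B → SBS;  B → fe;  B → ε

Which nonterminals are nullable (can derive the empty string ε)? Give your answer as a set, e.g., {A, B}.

Directly nullable (have an ε-rule): {B, Y}.
Not nullable: S — each has a terminal in every rule's right-hand side or depends on a non-nullable symbol.

{B, Y}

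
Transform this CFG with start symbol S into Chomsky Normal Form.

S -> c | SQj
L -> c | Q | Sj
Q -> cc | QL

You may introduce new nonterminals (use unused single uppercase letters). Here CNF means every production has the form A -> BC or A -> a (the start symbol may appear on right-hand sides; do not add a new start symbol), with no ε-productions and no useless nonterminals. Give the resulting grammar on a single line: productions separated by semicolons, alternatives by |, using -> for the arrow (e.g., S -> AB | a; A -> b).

No ε-productions.
After unit-elimination: S -> c | SQj; L -> c | QL | Sj | cc; Q -> QL | cc.
TERM: introduce B -> c, A -> j and substitute in every rule of length ≥2.
BIN: S -> SQA becomes S -> SC, C -> QA.

S -> c | SC; A -> j; B -> c; C -> QA; L -> c | BB | QL | SA; Q -> BB | QL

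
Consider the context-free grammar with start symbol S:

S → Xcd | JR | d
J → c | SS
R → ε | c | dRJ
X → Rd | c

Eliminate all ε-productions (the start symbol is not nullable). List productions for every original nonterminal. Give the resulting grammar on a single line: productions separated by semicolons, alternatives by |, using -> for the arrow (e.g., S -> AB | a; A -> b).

Nullable set: {R}.
S -> JR: R nullable, giving J | JR.
Drop R -> ε.
R -> dRJ: R nullable, giving dJ | dRJ.
X -> Rd: R nullable, giving Rd | d.
Unchanged (no nullable symbols): S -> Xcd; S -> d; J -> SS; J -> c; R -> c; X -> c.

S -> J | d | JR | Xcd; J -> c | SS; R -> c | dJ | dRJ; X -> c | d | Rd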